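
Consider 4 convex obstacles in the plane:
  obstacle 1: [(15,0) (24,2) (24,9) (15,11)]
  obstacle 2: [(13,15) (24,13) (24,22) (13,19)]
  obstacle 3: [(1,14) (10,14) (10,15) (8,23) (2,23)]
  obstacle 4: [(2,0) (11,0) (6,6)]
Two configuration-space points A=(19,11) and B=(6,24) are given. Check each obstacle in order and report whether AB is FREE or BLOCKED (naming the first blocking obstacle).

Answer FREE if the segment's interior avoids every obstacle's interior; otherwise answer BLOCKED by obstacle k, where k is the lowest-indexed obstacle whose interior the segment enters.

Obstacle 1 [(15,0) (24,2) (24,9) (15,11)]:
  edge (15,0)–(24,2): clear
  edge (24,2)–(24,9): clear
  edge (24,9)–(15,11): clear
  edge (15,11)–(15,0): clear
  midpoint (25/2,35/2) outside
  → clear
Obstacle 2 [(13,15) (24,13) (24,22) (13,19)]:
  edge (13,15)–(24,13): crosses AB
  edge (24,13)–(24,22): clear
  edge (24,22)–(13,19): clear
  edge (13,19)–(13,15): crosses AB
  → BLOCKED
Obstacle 3 [(1,14) (10,14) (10,15) (8,23) (2,23)]:
  edge (1,14)–(10,14): clear
  edge (10,14)–(10,15): clear
  edge (10,15)–(8,23): crosses AB
  edge (8,23)–(2,23): crosses AB
  edge (2,23)–(1,14): clear
  → BLOCKED
Obstacle 4 [(2,0) (11,0) (6,6)]:
  edge (2,0)–(11,0): clear
  edge (11,0)–(6,6): clear
  edge (6,6)–(2,0): clear
  midpoint (25/2,35/2) outside
  → clear

BLOCKED by obstacle 2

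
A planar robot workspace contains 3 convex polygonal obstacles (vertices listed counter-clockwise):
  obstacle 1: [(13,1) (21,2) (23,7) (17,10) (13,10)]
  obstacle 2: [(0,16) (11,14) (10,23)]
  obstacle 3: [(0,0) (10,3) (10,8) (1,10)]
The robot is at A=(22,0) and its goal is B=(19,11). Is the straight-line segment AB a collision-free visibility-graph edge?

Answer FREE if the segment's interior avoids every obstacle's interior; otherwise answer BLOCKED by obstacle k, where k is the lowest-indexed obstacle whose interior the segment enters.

Obstacle 1 [(13,1) (21,2) (23,7) (17,10) (13,10)]:
  edge (13,1)–(21,2): clear
  edge (21,2)–(23,7): crosses AB
  edge (23,7)–(17,10): crosses AB
  edge (17,10)–(13,10): clear
  edge (13,10)–(13,1): clear
  → BLOCKED
Obstacle 2 [(0,16) (11,14) (10,23)]:
  edge (0,16)–(11,14): clear
  edge (11,14)–(10,23): clear
  edge (10,23)–(0,16): clear
  midpoint (41/2,11/2) outside
  → clear
Obstacle 3 [(0,0) (10,3) (10,8) (1,10)]:
  edge (0,0)–(10,3): clear
  edge (10,3)–(10,8): clear
  edge (10,8)–(1,10): clear
  edge (1,10)–(0,0): clear
  midpoint (41/2,11/2) outside
  → clear

BLOCKED by obstacle 1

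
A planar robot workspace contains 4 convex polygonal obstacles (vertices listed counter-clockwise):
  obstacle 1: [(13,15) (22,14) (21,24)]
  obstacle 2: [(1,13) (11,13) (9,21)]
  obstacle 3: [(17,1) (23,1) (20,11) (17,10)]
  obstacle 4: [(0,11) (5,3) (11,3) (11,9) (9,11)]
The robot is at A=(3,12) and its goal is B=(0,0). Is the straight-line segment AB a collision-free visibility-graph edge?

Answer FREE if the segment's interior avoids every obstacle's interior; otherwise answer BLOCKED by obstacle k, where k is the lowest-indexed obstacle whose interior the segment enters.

BLOCKED by obstacle 4

Obstacle 1 [(13,15) (22,14) (21,24)]:
  edge (13,15)–(22,14): clear
  edge (22,14)–(21,24): clear
  edge (21,24)–(13,15): clear
  midpoint (3/2,6) outside
  → clear
Obstacle 2 [(1,13) (11,13) (9,21)]:
  edge (1,13)–(11,13): clear
  edge (11,13)–(9,21): clear
  edge (9,21)–(1,13): clear
  midpoint (3/2,6) outside
  → clear
Obstacle 3 [(17,1) (23,1) (20,11) (17,10)]:
  edge (17,1)–(23,1): clear
  edge (23,1)–(20,11): clear
  edge (20,11)–(17,10): clear
  edge (17,10)–(17,1): clear
  midpoint (3/2,6) outside
  → clear
Obstacle 4 [(0,11) (5,3) (11,3) (11,9) (9,11)]:
  edge (0,11)–(5,3): crosses AB
  edge (5,3)–(11,3): clear
  edge (11,3)–(11,9): clear
  edge (11,9)–(9,11): clear
  edge (9,11)–(0,11): crosses AB
  → BLOCKED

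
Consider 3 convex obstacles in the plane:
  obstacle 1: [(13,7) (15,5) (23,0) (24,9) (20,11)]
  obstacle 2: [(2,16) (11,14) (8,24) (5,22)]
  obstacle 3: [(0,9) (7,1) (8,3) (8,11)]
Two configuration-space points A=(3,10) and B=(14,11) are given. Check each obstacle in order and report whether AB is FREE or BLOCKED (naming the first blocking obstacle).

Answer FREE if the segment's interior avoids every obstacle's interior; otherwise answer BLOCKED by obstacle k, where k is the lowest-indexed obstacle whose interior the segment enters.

Obstacle 1 [(13,7) (15,5) (23,0) (24,9) (20,11)]:
  edge (13,7)–(15,5): clear
  edge (15,5)–(23,0): clear
  edge (23,0)–(24,9): clear
  edge (24,9)–(20,11): clear
  edge (20,11)–(13,7): clear
  midpoint (17/2,21/2) outside
  → clear
Obstacle 2 [(2,16) (11,14) (8,24) (5,22)]:
  edge (2,16)–(11,14): clear
  edge (11,14)–(8,24): clear
  edge (8,24)–(5,22): clear
  edge (5,22)–(2,16): clear
  midpoint (17/2,21/2) outside
  → clear
Obstacle 3 [(0,9) (7,1) (8,3) (8,11)]:
  edge (0,9)–(7,1): clear
  edge (7,1)–(8,3): clear
  edge (8,3)–(8,11): crosses AB
  edge (8,11)–(0,9): crosses AB
  → BLOCKED

BLOCKED by obstacle 3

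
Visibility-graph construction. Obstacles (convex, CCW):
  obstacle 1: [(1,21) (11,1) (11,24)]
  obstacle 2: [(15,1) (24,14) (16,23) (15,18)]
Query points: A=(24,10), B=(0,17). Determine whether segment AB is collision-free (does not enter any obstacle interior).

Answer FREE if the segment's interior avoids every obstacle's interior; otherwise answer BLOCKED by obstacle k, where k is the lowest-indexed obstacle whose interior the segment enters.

BLOCKED by obstacle 1

Obstacle 1 [(1,21) (11,1) (11,24)]:
  edge (1,21)–(11,1): crosses AB
  edge (11,1)–(11,24): crosses AB
  edge (11,24)–(1,21): clear
  → BLOCKED
Obstacle 2 [(15,1) (24,14) (16,23) (15,18)]:
  edge (15,1)–(24,14): crosses AB
  edge (24,14)–(16,23): clear
  edge (16,23)–(15,18): clear
  edge (15,18)–(15,1): crosses AB
  → BLOCKED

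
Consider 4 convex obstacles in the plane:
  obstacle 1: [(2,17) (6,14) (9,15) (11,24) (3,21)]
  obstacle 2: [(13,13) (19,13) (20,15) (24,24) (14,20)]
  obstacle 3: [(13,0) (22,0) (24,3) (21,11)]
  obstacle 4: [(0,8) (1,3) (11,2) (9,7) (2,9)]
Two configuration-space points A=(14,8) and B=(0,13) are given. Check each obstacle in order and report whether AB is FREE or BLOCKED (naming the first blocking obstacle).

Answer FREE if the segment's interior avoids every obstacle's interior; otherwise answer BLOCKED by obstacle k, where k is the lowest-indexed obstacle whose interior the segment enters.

FREE

Obstacle 1 [(2,17) (6,14) (9,15) (11,24) (3,21)]:
  edge (2,17)–(6,14): clear
  edge (6,14)–(9,15): clear
  edge (9,15)–(11,24): clear
  edge (11,24)–(3,21): clear
  edge (3,21)–(2,17): clear
  midpoint (7,21/2) outside
  → clear
Obstacle 2 [(13,13) (19,13) (20,15) (24,24) (14,20)]:
  edge (13,13)–(19,13): clear
  edge (19,13)–(20,15): clear
  edge (20,15)–(24,24): clear
  edge (24,24)–(14,20): clear
  edge (14,20)–(13,13): clear
  midpoint (7,21/2) outside
  → clear
Obstacle 3 [(13,0) (22,0) (24,3) (21,11)]:
  edge (13,0)–(22,0): clear
  edge (22,0)–(24,3): clear
  edge (24,3)–(21,11): clear
  edge (21,11)–(13,0): clear
  midpoint (7,21/2) outside
  → clear
Obstacle 4 [(0,8) (1,3) (11,2) (9,7) (2,9)]:
  edge (0,8)–(1,3): clear
  edge (1,3)–(11,2): clear
  edge (11,2)–(9,7): clear
  edge (9,7)–(2,9): clear
  edge (2,9)–(0,8): clear
  midpoint (7,21/2) outside
  → clear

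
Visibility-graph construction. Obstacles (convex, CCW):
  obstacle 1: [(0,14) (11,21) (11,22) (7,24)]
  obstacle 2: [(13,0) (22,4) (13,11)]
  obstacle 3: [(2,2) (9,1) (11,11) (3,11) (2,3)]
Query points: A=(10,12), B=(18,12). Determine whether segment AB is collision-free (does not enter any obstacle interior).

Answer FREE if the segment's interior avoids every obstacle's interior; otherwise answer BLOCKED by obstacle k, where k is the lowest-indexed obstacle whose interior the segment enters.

FREE

Obstacle 1 [(0,14) (11,21) (11,22) (7,24)]:
  edge (0,14)–(11,21): clear
  edge (11,21)–(11,22): clear
  edge (11,22)–(7,24): clear
  edge (7,24)–(0,14): clear
  midpoint (14,12) outside
  → clear
Obstacle 2 [(13,0) (22,4) (13,11)]:
  edge (13,0)–(22,4): clear
  edge (22,4)–(13,11): clear
  edge (13,11)–(13,0): clear
  midpoint (14,12) outside
  → clear
Obstacle 3 [(2,2) (9,1) (11,11) (3,11) (2,3)]:
  edge (2,2)–(9,1): clear
  edge (9,1)–(11,11): clear
  edge (11,11)–(3,11): clear
  edge (3,11)–(2,3): clear
  edge (2,3)–(2,2): clear
  midpoint (14,12) outside
  → clear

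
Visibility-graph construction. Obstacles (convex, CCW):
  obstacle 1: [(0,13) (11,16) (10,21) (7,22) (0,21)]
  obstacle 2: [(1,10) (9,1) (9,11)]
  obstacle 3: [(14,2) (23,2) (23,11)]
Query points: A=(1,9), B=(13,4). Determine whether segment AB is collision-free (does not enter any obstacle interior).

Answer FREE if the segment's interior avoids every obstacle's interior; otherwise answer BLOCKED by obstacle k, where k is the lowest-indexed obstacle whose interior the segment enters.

BLOCKED by obstacle 2

Obstacle 1 [(0,13) (11,16) (10,21) (7,22) (0,21)]:
  edge (0,13)–(11,16): clear
  edge (11,16)–(10,21): clear
  edge (10,21)–(7,22): clear
  edge (7,22)–(0,21): clear
  edge (0,21)–(0,13): clear
  midpoint (7,13/2) outside
  → clear
Obstacle 2 [(1,10) (9,1) (9,11)]:
  edge (1,10)–(9,1): crosses AB
  edge (9,1)–(9,11): crosses AB
  edge (9,11)–(1,10): clear
  → BLOCKED
Obstacle 3 [(14,2) (23,2) (23,11)]:
  edge (14,2)–(23,2): clear
  edge (23,2)–(23,11): clear
  edge (23,11)–(14,2): clear
  midpoint (7,13/2) outside
  → clear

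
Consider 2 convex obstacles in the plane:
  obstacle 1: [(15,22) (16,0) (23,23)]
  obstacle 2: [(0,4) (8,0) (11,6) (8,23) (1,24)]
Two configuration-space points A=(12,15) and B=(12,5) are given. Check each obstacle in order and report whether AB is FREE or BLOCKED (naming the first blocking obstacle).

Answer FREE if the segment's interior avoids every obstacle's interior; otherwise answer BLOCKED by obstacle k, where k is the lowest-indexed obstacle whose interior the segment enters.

FREE

Obstacle 1 [(15,22) (16,0) (23,23)]:
  edge (15,22)–(16,0): clear
  edge (16,0)–(23,23): clear
  edge (23,23)–(15,22): clear
  midpoint (12,10) outside
  → clear
Obstacle 2 [(0,4) (8,0) (11,6) (8,23) (1,24)]:
  edge (0,4)–(8,0): clear
  edge (8,0)–(11,6): clear
  edge (11,6)–(8,23): clear
  edge (8,23)–(1,24): clear
  edge (1,24)–(0,4): clear
  midpoint (12,10) outside
  → clear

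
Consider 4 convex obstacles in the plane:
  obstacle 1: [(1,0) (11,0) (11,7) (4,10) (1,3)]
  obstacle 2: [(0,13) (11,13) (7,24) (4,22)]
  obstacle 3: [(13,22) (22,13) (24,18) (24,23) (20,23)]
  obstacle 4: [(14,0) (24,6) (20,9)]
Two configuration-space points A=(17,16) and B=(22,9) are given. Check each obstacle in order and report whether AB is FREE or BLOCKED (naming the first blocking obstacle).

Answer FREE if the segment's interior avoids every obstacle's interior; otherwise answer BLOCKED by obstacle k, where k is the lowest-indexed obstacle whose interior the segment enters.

FREE

Obstacle 1 [(1,0) (11,0) (11,7) (4,10) (1,3)]:
  edge (1,0)–(11,0): clear
  edge (11,0)–(11,7): clear
  edge (11,7)–(4,10): clear
  edge (4,10)–(1,3): clear
  edge (1,3)–(1,0): clear
  midpoint (39/2,25/2) outside
  → clear
Obstacle 2 [(0,13) (11,13) (7,24) (4,22)]:
  edge (0,13)–(11,13): clear
  edge (11,13)–(7,24): clear
  edge (7,24)–(4,22): clear
  edge (4,22)–(0,13): clear
  midpoint (39/2,25/2) outside
  → clear
Obstacle 3 [(13,22) (22,13) (24,18) (24,23) (20,23)]:
  edge (13,22)–(22,13): clear
  edge (22,13)–(24,18): clear
  edge (24,18)–(24,23): clear
  edge (24,23)–(20,23): clear
  edge (20,23)–(13,22): clear
  midpoint (39/2,25/2) outside
  → clear
Obstacle 4 [(14,0) (24,6) (20,9)]:
  edge (14,0)–(24,6): clear
  edge (24,6)–(20,9): clear
  edge (20,9)–(14,0): clear
  midpoint (39/2,25/2) outside
  → clear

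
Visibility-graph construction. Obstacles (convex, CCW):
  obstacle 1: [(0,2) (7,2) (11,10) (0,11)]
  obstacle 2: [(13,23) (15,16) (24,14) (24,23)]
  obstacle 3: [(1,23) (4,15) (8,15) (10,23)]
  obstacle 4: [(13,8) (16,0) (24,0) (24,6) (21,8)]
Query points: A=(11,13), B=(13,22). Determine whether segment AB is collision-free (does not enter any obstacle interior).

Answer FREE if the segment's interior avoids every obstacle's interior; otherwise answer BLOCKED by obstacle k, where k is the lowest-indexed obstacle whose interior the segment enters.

Obstacle 1 [(0,2) (7,2) (11,10) (0,11)]:
  edge (0,2)–(7,2): clear
  edge (7,2)–(11,10): clear
  edge (11,10)–(0,11): clear
  edge (0,11)–(0,2): clear
  midpoint (12,35/2) outside
  → clear
Obstacle 2 [(13,23) (15,16) (24,14) (24,23)]:
  edge (13,23)–(15,16): clear
  edge (15,16)–(24,14): clear
  edge (24,14)–(24,23): clear
  edge (24,23)–(13,23): clear
  midpoint (12,35/2) outside
  → clear
Obstacle 3 [(1,23) (4,15) (8,15) (10,23)]:
  edge (1,23)–(4,15): clear
  edge (4,15)–(8,15): clear
  edge (8,15)–(10,23): clear
  edge (10,23)–(1,23): clear
  midpoint (12,35/2) outside
  → clear
Obstacle 4 [(13,8) (16,0) (24,0) (24,6) (21,8)]:
  edge (13,8)–(16,0): clear
  edge (16,0)–(24,0): clear
  edge (24,0)–(24,6): clear
  edge (24,6)–(21,8): clear
  edge (21,8)–(13,8): clear
  midpoint (12,35/2) outside
  → clear

FREE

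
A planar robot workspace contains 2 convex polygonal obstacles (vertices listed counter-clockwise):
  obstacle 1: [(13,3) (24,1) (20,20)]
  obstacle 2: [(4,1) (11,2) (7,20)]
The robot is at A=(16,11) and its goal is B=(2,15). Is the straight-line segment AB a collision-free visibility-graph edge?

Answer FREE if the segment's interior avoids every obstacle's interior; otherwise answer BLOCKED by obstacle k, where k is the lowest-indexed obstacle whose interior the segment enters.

Obstacle 1 [(13,3) (24,1) (20,20)]:
  edge (13,3)–(24,1): clear
  edge (24,1)–(20,20): clear
  edge (20,20)–(13,3): clear
  midpoint (9,13) outside
  → clear
Obstacle 2 [(4,1) (11,2) (7,20)]:
  edge (4,1)–(11,2): clear
  edge (11,2)–(7,20): crosses AB
  edge (7,20)–(4,1): crosses AB
  → BLOCKED

BLOCKED by obstacle 2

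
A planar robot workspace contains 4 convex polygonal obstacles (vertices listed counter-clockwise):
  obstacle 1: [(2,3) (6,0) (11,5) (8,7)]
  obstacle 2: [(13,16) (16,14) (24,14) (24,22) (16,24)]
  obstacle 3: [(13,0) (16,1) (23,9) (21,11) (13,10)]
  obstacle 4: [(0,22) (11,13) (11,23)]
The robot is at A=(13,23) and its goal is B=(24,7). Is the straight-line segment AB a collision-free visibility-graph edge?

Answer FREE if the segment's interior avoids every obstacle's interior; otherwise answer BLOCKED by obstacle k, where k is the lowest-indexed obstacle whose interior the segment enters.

BLOCKED by obstacle 2

Obstacle 1 [(2,3) (6,0) (11,5) (8,7)]:
  edge (2,3)–(6,0): clear
  edge (6,0)–(11,5): clear
  edge (11,5)–(8,7): clear
  edge (8,7)–(2,3): clear
  midpoint (37/2,15) outside
  → clear
Obstacle 2 [(13,16) (16,14) (24,14) (24,22) (16,24)]:
  edge (13,16)–(16,14): clear
  edge (16,14)–(24,14): crosses AB
  edge (24,14)–(24,22): clear
  edge (24,22)–(16,24): clear
  edge (16,24)–(13,16): crosses AB
  → BLOCKED
Obstacle 3 [(13,0) (16,1) (23,9) (21,11) (13,10)]:
  edge (13,0)–(16,1): clear
  edge (16,1)–(23,9): crosses AB
  edge (23,9)–(21,11): crosses AB
  edge (21,11)–(13,10): clear
  edge (13,10)–(13,0): clear
  → BLOCKED
Obstacle 4 [(0,22) (11,13) (11,23)]:
  edge (0,22)–(11,13): clear
  edge (11,13)–(11,23): clear
  edge (11,23)–(0,22): clear
  midpoint (37/2,15) outside
  → clear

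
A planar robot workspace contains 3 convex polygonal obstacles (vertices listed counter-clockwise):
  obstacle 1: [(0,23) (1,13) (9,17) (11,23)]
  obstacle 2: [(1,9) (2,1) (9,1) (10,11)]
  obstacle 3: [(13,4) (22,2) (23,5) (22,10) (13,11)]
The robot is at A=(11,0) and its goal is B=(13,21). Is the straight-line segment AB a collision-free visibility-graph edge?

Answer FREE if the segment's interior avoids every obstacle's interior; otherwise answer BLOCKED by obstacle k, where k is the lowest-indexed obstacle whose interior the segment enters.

Obstacle 1 [(0,23) (1,13) (9,17) (11,23)]:
  edge (0,23)–(1,13): clear
  edge (1,13)–(9,17): clear
  edge (9,17)–(11,23): clear
  edge (11,23)–(0,23): clear
  midpoint (12,21/2) outside
  → clear
Obstacle 2 [(1,9) (2,1) (9,1) (10,11)]:
  edge (1,9)–(2,1): clear
  edge (2,1)–(9,1): clear
  edge (9,1)–(10,11): clear
  edge (10,11)–(1,9): clear
  midpoint (12,21/2) outside
  → clear
Obstacle 3 [(13,4) (22,2) (23,5) (22,10) (13,11)]:
  edge (13,4)–(22,2): clear
  edge (22,2)–(23,5): clear
  edge (23,5)–(22,10): clear
  edge (22,10)–(13,11): clear
  edge (13,11)–(13,4): clear
  midpoint (12,21/2) outside
  → clear

FREE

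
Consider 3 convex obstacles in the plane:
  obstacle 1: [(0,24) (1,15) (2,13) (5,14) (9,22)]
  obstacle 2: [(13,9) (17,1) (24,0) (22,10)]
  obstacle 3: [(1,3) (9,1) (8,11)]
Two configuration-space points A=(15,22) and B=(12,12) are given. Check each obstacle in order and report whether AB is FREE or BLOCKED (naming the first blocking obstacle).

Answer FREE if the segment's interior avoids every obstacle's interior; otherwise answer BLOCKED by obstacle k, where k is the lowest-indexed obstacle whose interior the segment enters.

Obstacle 1 [(0,24) (1,15) (2,13) (5,14) (9,22)]:
  edge (0,24)–(1,15): clear
  edge (1,15)–(2,13): clear
  edge (2,13)–(5,14): clear
  edge (5,14)–(9,22): clear
  edge (9,22)–(0,24): clear
  midpoint (27/2,17) outside
  → clear
Obstacle 2 [(13,9) (17,1) (24,0) (22,10)]:
  edge (13,9)–(17,1): clear
  edge (17,1)–(24,0): clear
  edge (24,0)–(22,10): clear
  edge (22,10)–(13,9): clear
  midpoint (27/2,17) outside
  → clear
Obstacle 3 [(1,3) (9,1) (8,11)]:
  edge (1,3)–(9,1): clear
  edge (9,1)–(8,11): clear
  edge (8,11)–(1,3): clear
  midpoint (27/2,17) outside
  → clear

FREE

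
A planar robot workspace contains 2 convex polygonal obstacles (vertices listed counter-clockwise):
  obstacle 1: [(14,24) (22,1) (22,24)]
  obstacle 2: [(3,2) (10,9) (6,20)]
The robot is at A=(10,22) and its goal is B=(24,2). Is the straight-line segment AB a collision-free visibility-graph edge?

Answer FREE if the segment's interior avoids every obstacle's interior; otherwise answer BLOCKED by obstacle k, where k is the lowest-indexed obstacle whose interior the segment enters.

Obstacle 1 [(14,24) (22,1) (22,24)]:
  edge (14,24)–(22,1): crosses AB
  edge (22,1)–(22,24): crosses AB
  edge (22,24)–(14,24): clear
  → BLOCKED
Obstacle 2 [(3,2) (10,9) (6,20)]:
  edge (3,2)–(10,9): clear
  edge (10,9)–(6,20): clear
  edge (6,20)–(3,2): clear
  midpoint (17,12) outside
  → clear

BLOCKED by obstacle 1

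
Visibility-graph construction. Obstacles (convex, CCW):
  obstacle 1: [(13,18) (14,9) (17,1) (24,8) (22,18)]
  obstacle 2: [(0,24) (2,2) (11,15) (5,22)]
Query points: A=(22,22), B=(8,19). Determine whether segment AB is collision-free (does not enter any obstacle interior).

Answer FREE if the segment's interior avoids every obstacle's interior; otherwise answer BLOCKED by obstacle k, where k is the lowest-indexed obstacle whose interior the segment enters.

Obstacle 1 [(13,18) (14,9) (17,1) (24,8) (22,18)]:
  edge (13,18)–(14,9): clear
  edge (14,9)–(17,1): clear
  edge (17,1)–(24,8): clear
  edge (24,8)–(22,18): clear
  edge (22,18)–(13,18): clear
  midpoint (15,41/2) outside
  → clear
Obstacle 2 [(0,24) (2,2) (11,15) (5,22)]:
  edge (0,24)–(2,2): clear
  edge (2,2)–(11,15): clear
  edge (11,15)–(5,22): clear
  edge (5,22)–(0,24): clear
  midpoint (15,41/2) outside
  → clear

FREE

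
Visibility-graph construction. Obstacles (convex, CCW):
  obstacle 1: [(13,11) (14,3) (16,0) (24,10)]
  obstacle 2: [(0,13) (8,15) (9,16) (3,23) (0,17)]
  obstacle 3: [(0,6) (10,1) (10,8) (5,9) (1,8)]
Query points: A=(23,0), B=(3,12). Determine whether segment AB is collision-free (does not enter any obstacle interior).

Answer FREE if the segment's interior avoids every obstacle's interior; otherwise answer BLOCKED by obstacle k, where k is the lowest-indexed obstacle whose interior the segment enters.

BLOCKED by obstacle 1

Obstacle 1 [(13,11) (14,3) (16,0) (24,10)]:
  edge (13,11)–(14,3): crosses AB
  edge (14,3)–(16,0): clear
  edge (16,0)–(24,10): crosses AB
  edge (24,10)–(13,11): clear
  → BLOCKED
Obstacle 2 [(0,13) (8,15) (9,16) (3,23) (0,17)]:
  edge (0,13)–(8,15): clear
  edge (8,15)–(9,16): clear
  edge (9,16)–(3,23): clear
  edge (3,23)–(0,17): clear
  edge (0,17)–(0,13): clear
  midpoint (13,6) outside
  → clear
Obstacle 3 [(0,6) (10,1) (10,8) (5,9) (1,8)]:
  edge (0,6)–(10,1): clear
  edge (10,1)–(10,8): crosses AB
  edge (10,8)–(5,9): crosses AB
  edge (5,9)–(1,8): clear
  edge (1,8)–(0,6): clear
  → BLOCKED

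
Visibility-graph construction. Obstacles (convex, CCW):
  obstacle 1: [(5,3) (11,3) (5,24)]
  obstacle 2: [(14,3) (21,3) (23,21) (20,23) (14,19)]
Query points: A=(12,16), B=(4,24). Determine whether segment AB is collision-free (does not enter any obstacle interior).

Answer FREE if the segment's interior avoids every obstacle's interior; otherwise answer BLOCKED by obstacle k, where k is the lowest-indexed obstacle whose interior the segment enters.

Obstacle 1 [(5,3) (11,3) (5,24)]:
  edge (5,3)–(11,3): clear
  edge (11,3)–(5,24): crosses AB
  edge (5,24)–(5,3): crosses AB
  → BLOCKED
Obstacle 2 [(14,3) (21,3) (23,21) (20,23) (14,19)]:
  edge (14,3)–(21,3): clear
  edge (21,3)–(23,21): clear
  edge (23,21)–(20,23): clear
  edge (20,23)–(14,19): clear
  edge (14,19)–(14,3): clear
  midpoint (8,20) outside
  → clear

BLOCKED by obstacle 1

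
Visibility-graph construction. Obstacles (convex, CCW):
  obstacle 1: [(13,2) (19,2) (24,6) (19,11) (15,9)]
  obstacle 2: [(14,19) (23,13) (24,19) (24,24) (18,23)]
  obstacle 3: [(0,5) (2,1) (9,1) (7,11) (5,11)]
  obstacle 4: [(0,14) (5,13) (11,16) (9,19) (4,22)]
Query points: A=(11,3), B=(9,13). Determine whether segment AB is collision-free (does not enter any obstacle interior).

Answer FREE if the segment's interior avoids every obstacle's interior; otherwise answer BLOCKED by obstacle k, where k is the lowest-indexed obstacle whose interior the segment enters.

Obstacle 1 [(13,2) (19,2) (24,6) (19,11) (15,9)]:
  edge (13,2)–(19,2): clear
  edge (19,2)–(24,6): clear
  edge (24,6)–(19,11): clear
  edge (19,11)–(15,9): clear
  edge (15,9)–(13,2): clear
  midpoint (10,8) outside
  → clear
Obstacle 2 [(14,19) (23,13) (24,19) (24,24) (18,23)]:
  edge (14,19)–(23,13): clear
  edge (23,13)–(24,19): clear
  edge (24,19)–(24,24): clear
  edge (24,24)–(18,23): clear
  edge (18,23)–(14,19): clear
  midpoint (10,8) outside
  → clear
Obstacle 3 [(0,5) (2,1) (9,1) (7,11) (5,11)]:
  edge (0,5)–(2,1): clear
  edge (2,1)–(9,1): clear
  edge (9,1)–(7,11): clear
  edge (7,11)–(5,11): clear
  edge (5,11)–(0,5): clear
  midpoint (10,8) outside
  → clear
Obstacle 4 [(0,14) (5,13) (11,16) (9,19) (4,22)]:
  edge (0,14)–(5,13): clear
  edge (5,13)–(11,16): clear
  edge (11,16)–(9,19): clear
  edge (9,19)–(4,22): clear
  edge (4,22)–(0,14): clear
  midpoint (10,8) outside
  → clear

FREE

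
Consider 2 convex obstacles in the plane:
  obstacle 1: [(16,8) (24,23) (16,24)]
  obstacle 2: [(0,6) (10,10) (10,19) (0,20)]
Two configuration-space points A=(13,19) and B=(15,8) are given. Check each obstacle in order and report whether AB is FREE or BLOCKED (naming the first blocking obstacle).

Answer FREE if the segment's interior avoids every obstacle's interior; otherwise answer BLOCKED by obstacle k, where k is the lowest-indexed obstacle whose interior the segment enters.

Obstacle 1 [(16,8) (24,23) (16,24)]:
  edge (16,8)–(24,23): clear
  edge (24,23)–(16,24): clear
  edge (16,24)–(16,8): clear
  midpoint (14,27/2) outside
  → clear
Obstacle 2 [(0,6) (10,10) (10,19) (0,20)]:
  edge (0,6)–(10,10): clear
  edge (10,10)–(10,19): clear
  edge (10,19)–(0,20): clear
  edge (0,20)–(0,6): clear
  midpoint (14,27/2) outside
  → clear

FREE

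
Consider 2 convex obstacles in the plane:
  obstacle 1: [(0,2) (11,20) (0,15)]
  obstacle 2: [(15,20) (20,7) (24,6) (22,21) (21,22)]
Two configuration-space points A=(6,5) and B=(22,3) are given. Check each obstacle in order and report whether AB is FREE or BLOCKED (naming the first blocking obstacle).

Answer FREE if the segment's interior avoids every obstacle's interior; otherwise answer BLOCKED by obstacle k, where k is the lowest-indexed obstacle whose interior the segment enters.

FREE

Obstacle 1 [(0,2) (11,20) (0,15)]:
  edge (0,2)–(11,20): clear
  edge (11,20)–(0,15): clear
  edge (0,15)–(0,2): clear
  midpoint (14,4) outside
  → clear
Obstacle 2 [(15,20) (20,7) (24,6) (22,21) (21,22)]:
  edge (15,20)–(20,7): clear
  edge (20,7)–(24,6): clear
  edge (24,6)–(22,21): clear
  edge (22,21)–(21,22): clear
  edge (21,22)–(15,20): clear
  midpoint (14,4) outside
  → clear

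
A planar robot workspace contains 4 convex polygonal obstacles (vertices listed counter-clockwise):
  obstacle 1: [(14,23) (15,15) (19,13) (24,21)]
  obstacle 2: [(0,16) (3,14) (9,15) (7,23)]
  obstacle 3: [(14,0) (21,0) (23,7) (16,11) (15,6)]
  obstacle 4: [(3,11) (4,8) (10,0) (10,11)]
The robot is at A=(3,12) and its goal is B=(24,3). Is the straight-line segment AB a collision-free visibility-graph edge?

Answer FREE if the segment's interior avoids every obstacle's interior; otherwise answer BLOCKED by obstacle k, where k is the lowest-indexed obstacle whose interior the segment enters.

Obstacle 1 [(14,23) (15,15) (19,13) (24,21)]:
  edge (14,23)–(15,15): clear
  edge (15,15)–(19,13): clear
  edge (19,13)–(24,21): clear
  edge (24,21)–(14,23): clear
  midpoint (27/2,15/2) outside
  → clear
Obstacle 2 [(0,16) (3,14) (9,15) (7,23)]:
  edge (0,16)–(3,14): clear
  edge (3,14)–(9,15): clear
  edge (9,15)–(7,23): clear
  edge (7,23)–(0,16): clear
  midpoint (27/2,15/2) outside
  → clear
Obstacle 3 [(14,0) (21,0) (23,7) (16,11) (15,6)]:
  edge (14,0)–(21,0): clear
  edge (21,0)–(23,7): crosses AB
  edge (23,7)–(16,11): clear
  edge (16,11)–(15,6): crosses AB
  edge (15,6)–(14,0): clear
  → BLOCKED
Obstacle 4 [(3,11) (4,8) (10,0) (10,11)]:
  edge (3,11)–(4,8): clear
  edge (4,8)–(10,0): clear
  edge (10,0)–(10,11): crosses AB
  edge (10,11)–(3,11): crosses AB
  → BLOCKED

BLOCKED by obstacle 3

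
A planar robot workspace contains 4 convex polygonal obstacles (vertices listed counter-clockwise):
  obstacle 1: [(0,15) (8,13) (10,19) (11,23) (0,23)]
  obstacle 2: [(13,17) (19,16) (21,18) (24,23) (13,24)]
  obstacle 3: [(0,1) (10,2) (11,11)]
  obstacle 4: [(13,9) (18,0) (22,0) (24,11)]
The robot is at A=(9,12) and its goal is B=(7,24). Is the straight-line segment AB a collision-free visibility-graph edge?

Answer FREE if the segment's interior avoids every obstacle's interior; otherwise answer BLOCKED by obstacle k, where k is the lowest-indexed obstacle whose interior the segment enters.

Obstacle 1 [(0,15) (8,13) (10,19) (11,23) (0,23)]:
  edge (0,15)–(8,13): clear
  edge (8,13)–(10,19): crosses AB
  edge (10,19)–(11,23): clear
  edge (11,23)–(0,23): crosses AB
  edge (0,23)–(0,15): clear
  → BLOCKED
Obstacle 2 [(13,17) (19,16) (21,18) (24,23) (13,24)]:
  edge (13,17)–(19,16): clear
  edge (19,16)–(21,18): clear
  edge (21,18)–(24,23): clear
  edge (24,23)–(13,24): clear
  edge (13,24)–(13,17): clear
  midpoint (8,18) outside
  → clear
Obstacle 3 [(0,1) (10,2) (11,11)]:
  edge (0,1)–(10,2): clear
  edge (10,2)–(11,11): clear
  edge (11,11)–(0,1): clear
  midpoint (8,18) outside
  → clear
Obstacle 4 [(13,9) (18,0) (22,0) (24,11)]:
  edge (13,9)–(18,0): clear
  edge (18,0)–(22,0): clear
  edge (22,0)–(24,11): clear
  edge (24,11)–(13,9): clear
  midpoint (8,18) outside
  → clear

BLOCKED by obstacle 1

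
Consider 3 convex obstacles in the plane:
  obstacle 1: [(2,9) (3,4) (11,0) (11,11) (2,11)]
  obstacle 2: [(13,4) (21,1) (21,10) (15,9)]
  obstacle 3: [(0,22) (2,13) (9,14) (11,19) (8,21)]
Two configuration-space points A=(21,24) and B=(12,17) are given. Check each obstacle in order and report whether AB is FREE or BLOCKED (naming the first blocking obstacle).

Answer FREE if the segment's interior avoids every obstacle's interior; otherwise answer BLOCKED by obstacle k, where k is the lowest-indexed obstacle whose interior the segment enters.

Obstacle 1 [(2,9) (3,4) (11,0) (11,11) (2,11)]:
  edge (2,9)–(3,4): clear
  edge (3,4)–(11,0): clear
  edge (11,0)–(11,11): clear
  edge (11,11)–(2,11): clear
  edge (2,11)–(2,9): clear
  midpoint (33/2,41/2) outside
  → clear
Obstacle 2 [(13,4) (21,1) (21,10) (15,9)]:
  edge (13,4)–(21,1): clear
  edge (21,1)–(21,10): clear
  edge (21,10)–(15,9): clear
  edge (15,9)–(13,4): clear
  midpoint (33/2,41/2) outside
  → clear
Obstacle 3 [(0,22) (2,13) (9,14) (11,19) (8,21)]:
  edge (0,22)–(2,13): clear
  edge (2,13)–(9,14): clear
  edge (9,14)–(11,19): clear
  edge (11,19)–(8,21): clear
  edge (8,21)–(0,22): clear
  midpoint (33/2,41/2) outside
  → clear

FREE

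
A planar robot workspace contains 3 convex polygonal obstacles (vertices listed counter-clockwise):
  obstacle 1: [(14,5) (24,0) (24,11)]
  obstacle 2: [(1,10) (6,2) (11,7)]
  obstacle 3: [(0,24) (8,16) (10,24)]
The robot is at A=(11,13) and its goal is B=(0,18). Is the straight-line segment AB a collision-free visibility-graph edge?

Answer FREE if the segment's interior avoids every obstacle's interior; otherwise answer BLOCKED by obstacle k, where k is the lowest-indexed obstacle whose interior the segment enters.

Obstacle 1 [(14,5) (24,0) (24,11)]:
  edge (14,5)–(24,0): clear
  edge (24,0)–(24,11): clear
  edge (24,11)–(14,5): clear
  midpoint (11/2,31/2) outside
  → clear
Obstacle 2 [(1,10) (6,2) (11,7)]:
  edge (1,10)–(6,2): clear
  edge (6,2)–(11,7): clear
  edge (11,7)–(1,10): clear
  midpoint (11/2,31/2) outside
  → clear
Obstacle 3 [(0,24) (8,16) (10,24)]:
  edge (0,24)–(8,16): clear
  edge (8,16)–(10,24): clear
  edge (10,24)–(0,24): clear
  midpoint (11/2,31/2) outside
  → clear

FREE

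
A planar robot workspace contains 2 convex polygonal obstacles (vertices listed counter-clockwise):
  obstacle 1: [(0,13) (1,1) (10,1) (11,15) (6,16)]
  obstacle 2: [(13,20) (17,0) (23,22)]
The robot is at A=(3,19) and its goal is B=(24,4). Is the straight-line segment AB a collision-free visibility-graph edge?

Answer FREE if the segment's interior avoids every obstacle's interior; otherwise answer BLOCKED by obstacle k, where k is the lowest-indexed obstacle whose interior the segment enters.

Obstacle 1 [(0,13) (1,1) (10,1) (11,15) (6,16)]:
  edge (0,13)–(1,1): clear
  edge (1,1)–(10,1): clear
  edge (10,1)–(11,15): crosses AB
  edge (11,15)–(6,16): crosses AB
  edge (6,16)–(0,13): clear
  → BLOCKED
Obstacle 2 [(13,20) (17,0) (23,22)]:
  edge (13,20)–(17,0): crosses AB
  edge (17,0)–(23,22): crosses AB
  edge (23,22)–(13,20): clear
  → BLOCKED

BLOCKED by obstacle 1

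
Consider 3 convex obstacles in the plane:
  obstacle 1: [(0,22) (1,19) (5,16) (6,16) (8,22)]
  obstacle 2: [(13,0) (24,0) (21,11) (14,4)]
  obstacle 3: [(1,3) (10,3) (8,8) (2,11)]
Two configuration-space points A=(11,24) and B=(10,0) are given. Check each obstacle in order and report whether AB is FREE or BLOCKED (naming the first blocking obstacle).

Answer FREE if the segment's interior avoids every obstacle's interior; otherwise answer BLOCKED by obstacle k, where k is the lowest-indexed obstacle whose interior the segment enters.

Obstacle 1 [(0,22) (1,19) (5,16) (6,16) (8,22)]:
  edge (0,22)–(1,19): clear
  edge (1,19)–(5,16): clear
  edge (5,16)–(6,16): clear
  edge (6,16)–(8,22): clear
  edge (8,22)–(0,22): clear
  midpoint (21/2,12) outside
  → clear
Obstacle 2 [(13,0) (24,0) (21,11) (14,4)]:
  edge (13,0)–(24,0): clear
  edge (24,0)–(21,11): clear
  edge (21,11)–(14,4): clear
  edge (14,4)–(13,0): clear
  midpoint (21/2,12) outside
  → clear
Obstacle 3 [(1,3) (10,3) (8,8) (2,11)]:
  edge (1,3)–(10,3): clear
  edge (10,3)–(8,8): clear
  edge (8,8)–(2,11): clear
  edge (2,11)–(1,3): clear
  midpoint (21/2,12) outside
  → clear

FREE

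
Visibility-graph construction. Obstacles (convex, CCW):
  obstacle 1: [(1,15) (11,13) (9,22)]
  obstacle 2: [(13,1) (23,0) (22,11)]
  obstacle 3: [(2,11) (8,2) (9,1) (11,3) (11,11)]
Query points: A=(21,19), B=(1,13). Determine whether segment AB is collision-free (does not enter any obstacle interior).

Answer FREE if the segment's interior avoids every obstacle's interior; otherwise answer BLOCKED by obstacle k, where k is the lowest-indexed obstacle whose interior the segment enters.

Obstacle 1 [(1,15) (11,13) (9,22)]:
  edge (1,15)–(11,13): crosses AB
  edge (11,13)–(9,22): crosses AB
  edge (9,22)–(1,15): clear
  → BLOCKED
Obstacle 2 [(13,1) (23,0) (22,11)]:
  edge (13,1)–(23,0): clear
  edge (23,0)–(22,11): clear
  edge (22,11)–(13,1): clear
  midpoint (11,16) outside
  → clear
Obstacle 3 [(2,11) (8,2) (9,1) (11,3) (11,11)]:
  edge (2,11)–(8,2): clear
  edge (8,2)–(9,1): clear
  edge (9,1)–(11,3): clear
  edge (11,3)–(11,11): clear
  edge (11,11)–(2,11): clear
  midpoint (11,16) outside
  → clear

BLOCKED by obstacle 1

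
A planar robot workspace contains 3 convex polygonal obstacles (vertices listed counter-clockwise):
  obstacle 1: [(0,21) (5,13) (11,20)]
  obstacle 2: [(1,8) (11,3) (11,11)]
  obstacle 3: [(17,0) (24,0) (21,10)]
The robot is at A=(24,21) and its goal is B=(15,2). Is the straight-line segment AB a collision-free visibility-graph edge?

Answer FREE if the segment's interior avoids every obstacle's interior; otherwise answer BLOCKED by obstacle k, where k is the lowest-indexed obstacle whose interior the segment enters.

Obstacle 1 [(0,21) (5,13) (11,20)]:
  edge (0,21)–(5,13): clear
  edge (5,13)–(11,20): clear
  edge (11,20)–(0,21): clear
  midpoint (39/2,23/2) outside
  → clear
Obstacle 2 [(1,8) (11,3) (11,11)]:
  edge (1,8)–(11,3): clear
  edge (11,3)–(11,11): clear
  edge (11,11)–(1,8): clear
  midpoint (39/2,23/2) outside
  → clear
Obstacle 3 [(17,0) (24,0) (21,10)]:
  edge (17,0)–(24,0): clear
  edge (24,0)–(21,10): clear
  edge (21,10)–(17,0): clear
  midpoint (39/2,23/2) outside
  → clear

FREE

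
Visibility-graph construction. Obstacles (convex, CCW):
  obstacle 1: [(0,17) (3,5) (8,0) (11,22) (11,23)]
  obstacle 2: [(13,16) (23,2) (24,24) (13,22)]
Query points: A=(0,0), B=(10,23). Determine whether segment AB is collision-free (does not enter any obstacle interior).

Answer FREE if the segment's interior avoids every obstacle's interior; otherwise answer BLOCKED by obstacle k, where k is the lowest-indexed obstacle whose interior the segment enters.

BLOCKED by obstacle 1

Obstacle 1 [(0,17) (3,5) (8,0) (11,22) (11,23)]:
  edge (0,17)–(3,5): crosses AB
  edge (3,5)–(8,0): clear
  edge (8,0)–(11,22): clear
  edge (11,22)–(11,23): clear
  edge (11,23)–(0,17): crosses AB
  → BLOCKED
Obstacle 2 [(13,16) (23,2) (24,24) (13,22)]:
  edge (13,16)–(23,2): clear
  edge (23,2)–(24,24): clear
  edge (24,24)–(13,22): clear
  edge (13,22)–(13,16): clear
  midpoint (5,23/2) outside
  → clear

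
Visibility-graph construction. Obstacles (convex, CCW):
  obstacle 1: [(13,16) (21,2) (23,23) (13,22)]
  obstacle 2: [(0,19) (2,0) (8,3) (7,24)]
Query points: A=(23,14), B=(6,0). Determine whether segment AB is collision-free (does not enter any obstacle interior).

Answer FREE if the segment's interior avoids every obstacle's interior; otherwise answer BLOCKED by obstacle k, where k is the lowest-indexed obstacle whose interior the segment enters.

Obstacle 1 [(13,16) (21,2) (23,23) (13,22)]:
  edge (13,16)–(21,2): crosses AB
  edge (21,2)–(23,23): crosses AB
  edge (23,23)–(13,22): clear
  edge (13,22)–(13,16): clear
  → BLOCKED
Obstacle 2 [(0,19) (2,0) (8,3) (7,24)]:
  edge (0,19)–(2,0): clear
  edge (2,0)–(8,3): clear
  edge (8,3)–(7,24): clear
  edge (7,24)–(0,19): clear
  midpoint (29/2,7) outside
  → clear

BLOCKED by obstacle 1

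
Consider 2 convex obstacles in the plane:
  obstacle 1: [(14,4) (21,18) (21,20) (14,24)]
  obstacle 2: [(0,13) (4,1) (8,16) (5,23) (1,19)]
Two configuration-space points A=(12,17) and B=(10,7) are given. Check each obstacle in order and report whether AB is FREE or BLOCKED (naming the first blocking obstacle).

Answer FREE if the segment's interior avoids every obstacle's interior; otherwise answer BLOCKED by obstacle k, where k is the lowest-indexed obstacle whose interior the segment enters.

Obstacle 1 [(14,4) (21,18) (21,20) (14,24)]:
  edge (14,4)–(21,18): clear
  edge (21,18)–(21,20): clear
  edge (21,20)–(14,24): clear
  edge (14,24)–(14,4): clear
  midpoint (11,12) outside
  → clear
Obstacle 2 [(0,13) (4,1) (8,16) (5,23) (1,19)]:
  edge (0,13)–(4,1): clear
  edge (4,1)–(8,16): clear
  edge (8,16)–(5,23): clear
  edge (5,23)–(1,19): clear
  edge (1,19)–(0,13): clear
  midpoint (11,12) outside
  → clear

FREE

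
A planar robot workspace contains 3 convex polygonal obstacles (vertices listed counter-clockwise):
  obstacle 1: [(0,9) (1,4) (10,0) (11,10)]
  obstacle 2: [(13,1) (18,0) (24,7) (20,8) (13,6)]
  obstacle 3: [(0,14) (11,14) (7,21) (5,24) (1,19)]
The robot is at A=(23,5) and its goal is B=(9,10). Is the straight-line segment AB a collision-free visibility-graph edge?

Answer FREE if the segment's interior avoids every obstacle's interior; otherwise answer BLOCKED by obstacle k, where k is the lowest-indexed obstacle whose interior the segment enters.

BLOCKED by obstacle 1

Obstacle 1 [(0,9) (1,4) (10,0) (11,10)]:
  edge (0,9)–(1,4): clear
  edge (1,4)–(10,0): clear
  edge (10,0)–(11,10): crosses AB
  edge (11,10)–(0,9): crosses AB
  → BLOCKED
Obstacle 2 [(13,1) (18,0) (24,7) (20,8) (13,6)]:
  edge (13,1)–(18,0): clear
  edge (18,0)–(24,7): crosses AB
  edge (24,7)–(20,8): clear
  edge (20,8)–(13,6): crosses AB
  edge (13,6)–(13,1): clear
  → BLOCKED
Obstacle 3 [(0,14) (11,14) (7,21) (5,24) (1,19)]:
  edge (0,14)–(11,14): clear
  edge (11,14)–(7,21): clear
  edge (7,21)–(5,24): clear
  edge (5,24)–(1,19): clear
  edge (1,19)–(0,14): clear
  midpoint (16,15/2) outside
  → clear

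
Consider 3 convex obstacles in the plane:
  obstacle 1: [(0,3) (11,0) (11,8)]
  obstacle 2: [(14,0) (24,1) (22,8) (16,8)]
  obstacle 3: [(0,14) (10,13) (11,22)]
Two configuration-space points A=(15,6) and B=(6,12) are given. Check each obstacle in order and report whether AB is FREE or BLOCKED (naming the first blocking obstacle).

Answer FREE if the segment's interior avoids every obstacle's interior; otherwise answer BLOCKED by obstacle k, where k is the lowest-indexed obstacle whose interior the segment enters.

Obstacle 1 [(0,3) (11,0) (11,8)]:
  edge (0,3)–(11,0): clear
  edge (11,0)–(11,8): clear
  edge (11,8)–(0,3): clear
  midpoint (21/2,9) outside
  → clear
Obstacle 2 [(14,0) (24,1) (22,8) (16,8)]:
  edge (14,0)–(24,1): clear
  edge (24,1)–(22,8): clear
  edge (22,8)–(16,8): clear
  edge (16,8)–(14,0): clear
  midpoint (21/2,9) outside
  → clear
Obstacle 3 [(0,14) (10,13) (11,22)]:
  edge (0,14)–(10,13): clear
  edge (10,13)–(11,22): clear
  edge (11,22)–(0,14): clear
  midpoint (21/2,9) outside
  → clear

FREE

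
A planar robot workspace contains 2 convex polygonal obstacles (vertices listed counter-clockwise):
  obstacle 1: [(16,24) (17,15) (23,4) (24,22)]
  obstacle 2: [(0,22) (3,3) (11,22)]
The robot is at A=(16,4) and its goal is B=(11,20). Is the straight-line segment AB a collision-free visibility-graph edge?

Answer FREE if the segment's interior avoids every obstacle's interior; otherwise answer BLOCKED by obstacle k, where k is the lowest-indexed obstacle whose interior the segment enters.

Obstacle 1 [(16,24) (17,15) (23,4) (24,22)]:
  edge (16,24)–(17,15): clear
  edge (17,15)–(23,4): clear
  edge (23,4)–(24,22): clear
  edge (24,22)–(16,24): clear
  midpoint (27/2,12) outside
  → clear
Obstacle 2 [(0,22) (3,3) (11,22)]:
  edge (0,22)–(3,3): clear
  edge (3,3)–(11,22): clear
  edge (11,22)–(0,22): clear
  midpoint (27/2,12) outside
  → clear

FREE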